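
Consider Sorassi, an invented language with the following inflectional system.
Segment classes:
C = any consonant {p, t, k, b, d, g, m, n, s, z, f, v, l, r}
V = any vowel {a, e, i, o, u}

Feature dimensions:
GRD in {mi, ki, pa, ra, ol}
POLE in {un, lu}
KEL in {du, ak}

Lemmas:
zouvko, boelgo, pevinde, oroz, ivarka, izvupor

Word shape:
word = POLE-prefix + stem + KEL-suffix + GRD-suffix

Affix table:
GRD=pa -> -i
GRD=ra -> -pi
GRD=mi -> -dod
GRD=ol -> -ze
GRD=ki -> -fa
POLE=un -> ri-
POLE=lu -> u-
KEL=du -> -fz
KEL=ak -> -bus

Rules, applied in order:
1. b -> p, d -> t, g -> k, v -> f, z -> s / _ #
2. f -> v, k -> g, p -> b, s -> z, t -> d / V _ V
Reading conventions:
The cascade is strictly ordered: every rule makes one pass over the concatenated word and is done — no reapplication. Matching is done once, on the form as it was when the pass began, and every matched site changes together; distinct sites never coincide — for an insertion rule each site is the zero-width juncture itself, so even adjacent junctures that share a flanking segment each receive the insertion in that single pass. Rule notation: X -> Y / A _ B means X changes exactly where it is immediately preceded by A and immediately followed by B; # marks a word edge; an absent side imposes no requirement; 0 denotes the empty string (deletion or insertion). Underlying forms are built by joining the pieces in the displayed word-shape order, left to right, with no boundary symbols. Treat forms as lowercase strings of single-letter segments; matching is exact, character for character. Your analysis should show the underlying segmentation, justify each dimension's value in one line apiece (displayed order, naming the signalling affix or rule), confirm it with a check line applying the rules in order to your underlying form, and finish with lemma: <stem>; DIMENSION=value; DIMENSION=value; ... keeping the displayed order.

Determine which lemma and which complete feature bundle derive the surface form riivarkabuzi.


underlying: ri-ivarka-bus-i
GRD=pa - signalled by the affix -i
POLE=un - signalled by the affix ri-
KEL=ak - signalled by the affix -bus
check: riivarkabusi -> riivarkabusi -> riivarkabuzi
lemma: ivarka; GRD=pa; POLE=un; KEL=ak


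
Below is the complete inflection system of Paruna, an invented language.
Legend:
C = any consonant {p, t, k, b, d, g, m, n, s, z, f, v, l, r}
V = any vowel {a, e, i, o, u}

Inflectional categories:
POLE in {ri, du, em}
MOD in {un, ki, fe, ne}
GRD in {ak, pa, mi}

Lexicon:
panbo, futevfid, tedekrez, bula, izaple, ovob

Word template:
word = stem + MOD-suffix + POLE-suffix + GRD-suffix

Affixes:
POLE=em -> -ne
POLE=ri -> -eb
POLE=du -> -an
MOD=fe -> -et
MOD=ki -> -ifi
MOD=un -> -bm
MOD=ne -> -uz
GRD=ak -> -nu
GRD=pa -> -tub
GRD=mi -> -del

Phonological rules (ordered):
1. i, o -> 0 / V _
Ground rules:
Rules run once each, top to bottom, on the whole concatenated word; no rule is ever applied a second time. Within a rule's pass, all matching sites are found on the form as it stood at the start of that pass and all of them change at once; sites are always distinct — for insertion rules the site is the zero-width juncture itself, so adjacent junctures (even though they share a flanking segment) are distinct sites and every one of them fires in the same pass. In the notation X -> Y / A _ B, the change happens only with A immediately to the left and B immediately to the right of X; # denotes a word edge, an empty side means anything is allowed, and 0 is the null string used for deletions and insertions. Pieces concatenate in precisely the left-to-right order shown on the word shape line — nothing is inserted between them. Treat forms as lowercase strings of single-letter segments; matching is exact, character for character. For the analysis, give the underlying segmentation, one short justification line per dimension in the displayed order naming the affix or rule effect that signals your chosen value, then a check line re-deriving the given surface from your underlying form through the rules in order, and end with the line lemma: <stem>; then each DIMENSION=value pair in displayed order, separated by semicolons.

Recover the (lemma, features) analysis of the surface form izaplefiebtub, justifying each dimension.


underlying: izaple-ifi-eb-tub
POLE=ri - signalled by the affix -eb
MOD=ki - signalled by the affix -ifi
GRD=pa - signalled by the affix -tub
check: izapleifiebtub -> izaplefiebtub
lemma: izaple; POLE=ri; MOD=ki; GRD=pa


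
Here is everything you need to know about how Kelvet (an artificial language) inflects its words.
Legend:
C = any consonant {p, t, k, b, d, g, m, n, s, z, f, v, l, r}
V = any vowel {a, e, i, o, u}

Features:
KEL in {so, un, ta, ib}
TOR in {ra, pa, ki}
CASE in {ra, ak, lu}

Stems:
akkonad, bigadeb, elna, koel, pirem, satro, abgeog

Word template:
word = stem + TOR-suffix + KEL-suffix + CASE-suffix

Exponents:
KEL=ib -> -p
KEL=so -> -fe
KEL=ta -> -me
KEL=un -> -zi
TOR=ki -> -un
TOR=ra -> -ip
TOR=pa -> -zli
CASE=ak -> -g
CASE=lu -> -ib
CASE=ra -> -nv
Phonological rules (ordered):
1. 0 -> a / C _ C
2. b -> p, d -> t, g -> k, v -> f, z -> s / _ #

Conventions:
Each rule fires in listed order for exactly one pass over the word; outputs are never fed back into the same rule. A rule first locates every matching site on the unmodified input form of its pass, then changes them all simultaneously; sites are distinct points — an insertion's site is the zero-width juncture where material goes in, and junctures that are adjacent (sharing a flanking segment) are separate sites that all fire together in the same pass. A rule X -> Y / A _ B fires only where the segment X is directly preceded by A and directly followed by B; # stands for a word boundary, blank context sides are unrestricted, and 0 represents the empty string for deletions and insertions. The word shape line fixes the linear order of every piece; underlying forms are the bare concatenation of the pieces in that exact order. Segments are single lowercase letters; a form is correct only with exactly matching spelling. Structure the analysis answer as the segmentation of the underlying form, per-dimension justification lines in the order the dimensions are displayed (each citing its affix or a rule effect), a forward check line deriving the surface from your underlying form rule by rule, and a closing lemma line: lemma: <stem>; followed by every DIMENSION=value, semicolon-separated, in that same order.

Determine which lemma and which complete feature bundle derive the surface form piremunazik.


underlying: pirem-un-zi-g
KEL=un - signalled by the affix -zi
TOR=ki - signalled by the affix -un
CASE=ak - signalled by the affix -g
check: piremunzig -> piremunazig -> piremunazik
lemma: pirem; KEL=un; TOR=ki; CASE=ak


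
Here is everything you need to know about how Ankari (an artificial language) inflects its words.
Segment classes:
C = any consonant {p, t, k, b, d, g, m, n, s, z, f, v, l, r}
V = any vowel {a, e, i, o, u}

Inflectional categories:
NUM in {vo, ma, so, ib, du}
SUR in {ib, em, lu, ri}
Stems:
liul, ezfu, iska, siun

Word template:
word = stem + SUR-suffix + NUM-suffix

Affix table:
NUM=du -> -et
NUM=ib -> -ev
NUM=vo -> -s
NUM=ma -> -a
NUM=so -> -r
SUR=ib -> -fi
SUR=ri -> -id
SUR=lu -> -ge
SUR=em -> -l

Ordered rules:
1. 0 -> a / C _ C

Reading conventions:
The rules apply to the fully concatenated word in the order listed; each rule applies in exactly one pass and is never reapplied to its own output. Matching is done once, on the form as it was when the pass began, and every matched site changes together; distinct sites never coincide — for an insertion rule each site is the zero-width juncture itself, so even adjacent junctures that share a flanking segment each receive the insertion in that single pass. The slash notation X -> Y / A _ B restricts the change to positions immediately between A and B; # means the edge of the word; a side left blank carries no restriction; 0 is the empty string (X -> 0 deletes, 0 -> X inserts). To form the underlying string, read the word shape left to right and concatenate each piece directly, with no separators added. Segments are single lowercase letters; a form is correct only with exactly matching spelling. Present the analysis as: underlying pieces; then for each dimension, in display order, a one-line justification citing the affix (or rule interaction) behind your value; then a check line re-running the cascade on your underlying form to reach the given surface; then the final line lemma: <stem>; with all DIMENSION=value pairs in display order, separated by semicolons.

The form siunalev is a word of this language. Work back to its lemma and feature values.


underlying: siun-l-ev
NUM=ib - signalled by the affix -ev
SUR=em - signalled by the affix -l
check: siunlev -> siunalev
lemma: siun; NUM=ib; SUR=em


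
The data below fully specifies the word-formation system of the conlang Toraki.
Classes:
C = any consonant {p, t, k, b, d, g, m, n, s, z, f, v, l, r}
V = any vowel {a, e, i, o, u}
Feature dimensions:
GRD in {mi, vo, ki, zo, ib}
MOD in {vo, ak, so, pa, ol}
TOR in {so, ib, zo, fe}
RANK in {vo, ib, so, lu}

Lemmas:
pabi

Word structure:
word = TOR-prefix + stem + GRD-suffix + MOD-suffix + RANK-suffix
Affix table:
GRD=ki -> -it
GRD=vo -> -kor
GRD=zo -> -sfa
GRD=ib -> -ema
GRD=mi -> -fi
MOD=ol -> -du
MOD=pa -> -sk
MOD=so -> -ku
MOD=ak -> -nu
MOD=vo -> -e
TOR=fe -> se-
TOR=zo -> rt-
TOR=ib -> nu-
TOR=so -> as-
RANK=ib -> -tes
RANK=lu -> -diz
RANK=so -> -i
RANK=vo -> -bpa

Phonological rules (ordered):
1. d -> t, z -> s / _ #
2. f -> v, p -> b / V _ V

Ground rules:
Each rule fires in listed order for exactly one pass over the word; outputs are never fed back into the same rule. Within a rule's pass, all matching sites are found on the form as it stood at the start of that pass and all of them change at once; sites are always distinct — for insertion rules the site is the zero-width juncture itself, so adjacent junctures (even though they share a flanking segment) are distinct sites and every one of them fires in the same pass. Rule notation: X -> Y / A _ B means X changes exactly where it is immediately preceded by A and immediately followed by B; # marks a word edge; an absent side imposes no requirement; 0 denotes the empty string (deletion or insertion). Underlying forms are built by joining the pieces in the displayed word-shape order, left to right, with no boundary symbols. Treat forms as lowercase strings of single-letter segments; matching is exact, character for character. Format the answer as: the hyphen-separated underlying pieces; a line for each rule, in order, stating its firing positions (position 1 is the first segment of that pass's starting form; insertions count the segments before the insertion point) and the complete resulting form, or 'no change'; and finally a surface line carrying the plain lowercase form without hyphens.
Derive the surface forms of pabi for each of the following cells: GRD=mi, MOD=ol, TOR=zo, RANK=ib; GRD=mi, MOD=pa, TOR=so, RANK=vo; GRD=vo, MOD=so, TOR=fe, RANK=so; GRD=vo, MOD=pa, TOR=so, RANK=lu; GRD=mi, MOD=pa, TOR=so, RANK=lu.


cell GRD=mi, MOD=ol, TOR=zo, RANK=ib:
underlying: rt-pabi-fi-du-tes
1. d -> t, z -> s / _ #: no change
2. f -> v, p -> b / V _ V: fires at position(s) 7: rtpabividutes
surface: rtpabividutes

cell GRD=mi, MOD=pa, TOR=so, RANK=vo:
underlying: as-pabi-fi-sk-bpa
1. d -> t, z -> s / _ #: no change
2. f -> v, p -> b / V _ V: fires at position(s) 7: aspabiviskbpa
surface: aspabiviskbpa

cell GRD=vo, MOD=so, TOR=fe, RANK=so:
underlying: se-pabi-kor-ku-i
1. d -> t, z -> s / _ #: no change
2. f -> v, p -> b / V _ V: fires at position(s) 3: sebabikorkui
surface: sebabikorkui

cell GRD=vo, MOD=pa, TOR=so, RANK=lu:
underlying: as-pabi-kor-sk-diz
1. d -> t, z -> s / _ #: fires at position(s) 14: aspabikorskdis
2. f -> v, p -> b / V _ V: no change
surface: aspabikorskdis

cell GRD=mi, MOD=pa, TOR=so, RANK=lu:
underlying: as-pabi-fi-sk-diz
1. d -> t, z -> s / _ #: fires at position(s) 13: aspabifiskdis
2. f -> v, p -> b / V _ V: fires at position(s) 7: aspabiviskdis
surface: aspabiviskdis


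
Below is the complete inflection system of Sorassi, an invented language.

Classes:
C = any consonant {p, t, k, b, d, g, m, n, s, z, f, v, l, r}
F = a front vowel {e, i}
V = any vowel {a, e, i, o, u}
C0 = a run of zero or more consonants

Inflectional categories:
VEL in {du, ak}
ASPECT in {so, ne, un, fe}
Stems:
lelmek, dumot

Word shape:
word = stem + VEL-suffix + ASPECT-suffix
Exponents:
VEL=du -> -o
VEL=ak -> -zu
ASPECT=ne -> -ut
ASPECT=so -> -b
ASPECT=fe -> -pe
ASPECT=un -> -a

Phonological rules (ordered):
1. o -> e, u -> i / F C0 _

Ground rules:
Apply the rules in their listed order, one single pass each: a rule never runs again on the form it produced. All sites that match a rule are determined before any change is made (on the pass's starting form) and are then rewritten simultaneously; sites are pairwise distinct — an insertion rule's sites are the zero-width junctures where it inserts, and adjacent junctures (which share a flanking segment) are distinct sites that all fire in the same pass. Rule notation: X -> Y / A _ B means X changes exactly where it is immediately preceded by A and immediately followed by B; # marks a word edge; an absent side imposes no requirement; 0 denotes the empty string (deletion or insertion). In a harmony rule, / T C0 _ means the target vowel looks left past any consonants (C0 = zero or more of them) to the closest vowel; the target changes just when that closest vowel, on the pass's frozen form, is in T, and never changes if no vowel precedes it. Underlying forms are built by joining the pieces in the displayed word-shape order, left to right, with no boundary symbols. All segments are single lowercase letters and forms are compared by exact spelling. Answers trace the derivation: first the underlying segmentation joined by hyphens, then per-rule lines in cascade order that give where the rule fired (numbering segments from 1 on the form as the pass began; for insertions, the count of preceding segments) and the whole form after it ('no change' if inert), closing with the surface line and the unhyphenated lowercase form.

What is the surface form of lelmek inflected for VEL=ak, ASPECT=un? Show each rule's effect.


underlying: lelmek-zu-a
1. o -> e, u -> i / F C0 _: fires at position(s) 8: lelmekzia
surface: lelmekzia


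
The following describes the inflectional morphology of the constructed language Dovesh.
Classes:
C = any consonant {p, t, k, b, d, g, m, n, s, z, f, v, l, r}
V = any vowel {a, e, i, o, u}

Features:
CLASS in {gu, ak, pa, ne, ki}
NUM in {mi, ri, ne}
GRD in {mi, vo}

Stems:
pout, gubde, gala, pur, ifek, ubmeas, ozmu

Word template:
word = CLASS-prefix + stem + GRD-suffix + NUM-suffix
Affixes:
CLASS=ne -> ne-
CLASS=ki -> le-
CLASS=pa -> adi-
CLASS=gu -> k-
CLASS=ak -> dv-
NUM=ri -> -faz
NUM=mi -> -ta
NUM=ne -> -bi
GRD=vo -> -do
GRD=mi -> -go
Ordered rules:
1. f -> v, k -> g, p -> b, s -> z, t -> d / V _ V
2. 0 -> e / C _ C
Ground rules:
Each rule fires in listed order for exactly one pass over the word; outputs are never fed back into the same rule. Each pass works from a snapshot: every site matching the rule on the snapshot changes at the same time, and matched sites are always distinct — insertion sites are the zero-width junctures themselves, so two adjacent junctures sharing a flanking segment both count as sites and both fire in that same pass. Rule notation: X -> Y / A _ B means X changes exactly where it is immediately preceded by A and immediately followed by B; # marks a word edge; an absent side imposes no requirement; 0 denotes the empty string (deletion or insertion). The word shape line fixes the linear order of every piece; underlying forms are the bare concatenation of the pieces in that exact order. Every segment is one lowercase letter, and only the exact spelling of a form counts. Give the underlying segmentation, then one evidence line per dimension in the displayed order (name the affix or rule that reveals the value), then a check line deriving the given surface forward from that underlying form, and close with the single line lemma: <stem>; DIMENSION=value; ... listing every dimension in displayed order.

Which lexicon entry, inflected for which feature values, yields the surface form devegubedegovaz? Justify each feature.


underlying: dv-gubde-go-faz
CLASS=ak - signalled by the affix dv-
NUM=ri - signalled by the affix -faz
GRD=mi - signalled by the affix -go
check: dvgubdegofaz -> dvgubdegovaz -> devegubedegovaz
lemma: gubde; CLASS=ak; NUM=ri; GRD=mi


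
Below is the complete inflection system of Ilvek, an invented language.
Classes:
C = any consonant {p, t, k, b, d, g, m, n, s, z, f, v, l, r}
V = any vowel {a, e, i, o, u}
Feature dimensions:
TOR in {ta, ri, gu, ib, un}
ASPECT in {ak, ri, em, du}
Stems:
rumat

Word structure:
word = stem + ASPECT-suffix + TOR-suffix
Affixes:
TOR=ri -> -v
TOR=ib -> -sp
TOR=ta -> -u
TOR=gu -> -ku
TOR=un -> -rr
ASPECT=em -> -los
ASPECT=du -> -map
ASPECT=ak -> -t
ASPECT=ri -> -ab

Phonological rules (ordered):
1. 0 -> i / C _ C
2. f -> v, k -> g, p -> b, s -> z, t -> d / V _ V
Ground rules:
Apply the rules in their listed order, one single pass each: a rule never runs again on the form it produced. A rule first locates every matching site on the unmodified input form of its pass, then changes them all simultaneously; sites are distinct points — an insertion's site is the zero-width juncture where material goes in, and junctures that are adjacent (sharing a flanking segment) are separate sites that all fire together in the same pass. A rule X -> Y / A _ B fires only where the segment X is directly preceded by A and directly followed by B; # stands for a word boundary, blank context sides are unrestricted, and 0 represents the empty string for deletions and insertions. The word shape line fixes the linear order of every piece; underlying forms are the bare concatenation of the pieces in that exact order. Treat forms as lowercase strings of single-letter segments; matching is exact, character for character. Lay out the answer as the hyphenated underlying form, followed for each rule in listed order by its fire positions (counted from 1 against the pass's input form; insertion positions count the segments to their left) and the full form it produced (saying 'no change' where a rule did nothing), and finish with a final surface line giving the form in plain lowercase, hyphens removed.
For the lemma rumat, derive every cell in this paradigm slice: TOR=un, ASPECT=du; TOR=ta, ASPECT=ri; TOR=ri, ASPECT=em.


cell TOR=un, ASPECT=du:
underlying: rumat-map-rr
1. 0 -> i / C _ C: inserts after position(s) 5, 8, 9: rumatimapirir
2. f -> v, k -> g, p -> b, s -> z, t -> d / V _ V: fires at position(s) 5, 9: rumadimabirir
surface: rumadimabirir

cell TOR=ta, ASPECT=ri:
underlying: rumat-ab-u
1. 0 -> i / C _ C: no change
2. f -> v, k -> g, p -> b, s -> z, t -> d / V _ V: fires at position(s) 5: rumadabu
surface: rumadabu

cell TOR=ri, ASPECT=em:
underlying: rumat-los-v
1. 0 -> i / C _ C: inserts after position(s) 5, 8: rumatilosiv
2. f -> v, k -> g, p -> b, s -> z, t -> d / V _ V: fires at position(s) 5, 9: rumadiloziv
surface: rumadiloziv


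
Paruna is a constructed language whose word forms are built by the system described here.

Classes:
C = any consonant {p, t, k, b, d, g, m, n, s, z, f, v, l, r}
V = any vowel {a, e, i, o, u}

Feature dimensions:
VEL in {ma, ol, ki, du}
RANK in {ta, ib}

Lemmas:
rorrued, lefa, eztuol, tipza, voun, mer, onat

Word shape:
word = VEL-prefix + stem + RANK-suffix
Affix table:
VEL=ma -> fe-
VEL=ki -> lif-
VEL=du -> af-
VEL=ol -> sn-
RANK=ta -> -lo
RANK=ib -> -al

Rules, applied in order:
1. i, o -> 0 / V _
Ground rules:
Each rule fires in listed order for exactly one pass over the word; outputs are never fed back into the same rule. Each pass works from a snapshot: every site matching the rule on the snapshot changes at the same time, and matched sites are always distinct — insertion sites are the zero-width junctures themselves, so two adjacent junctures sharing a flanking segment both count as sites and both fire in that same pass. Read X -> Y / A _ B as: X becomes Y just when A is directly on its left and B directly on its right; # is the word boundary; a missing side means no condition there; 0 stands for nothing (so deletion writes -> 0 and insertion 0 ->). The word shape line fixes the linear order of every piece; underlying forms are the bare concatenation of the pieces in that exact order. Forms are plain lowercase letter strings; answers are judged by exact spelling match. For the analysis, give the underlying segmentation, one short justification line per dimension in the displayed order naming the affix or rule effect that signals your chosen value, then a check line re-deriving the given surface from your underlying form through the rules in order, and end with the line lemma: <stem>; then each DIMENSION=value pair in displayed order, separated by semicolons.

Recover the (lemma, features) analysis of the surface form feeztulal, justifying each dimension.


underlying: fe-eztuol-al
VEL=ma - signalled by the affix fe-
RANK=ib - signalled by the affix -al
check: feeztuolal -> feeztulal
lemma: eztuol; VEL=ma; RANK=ib


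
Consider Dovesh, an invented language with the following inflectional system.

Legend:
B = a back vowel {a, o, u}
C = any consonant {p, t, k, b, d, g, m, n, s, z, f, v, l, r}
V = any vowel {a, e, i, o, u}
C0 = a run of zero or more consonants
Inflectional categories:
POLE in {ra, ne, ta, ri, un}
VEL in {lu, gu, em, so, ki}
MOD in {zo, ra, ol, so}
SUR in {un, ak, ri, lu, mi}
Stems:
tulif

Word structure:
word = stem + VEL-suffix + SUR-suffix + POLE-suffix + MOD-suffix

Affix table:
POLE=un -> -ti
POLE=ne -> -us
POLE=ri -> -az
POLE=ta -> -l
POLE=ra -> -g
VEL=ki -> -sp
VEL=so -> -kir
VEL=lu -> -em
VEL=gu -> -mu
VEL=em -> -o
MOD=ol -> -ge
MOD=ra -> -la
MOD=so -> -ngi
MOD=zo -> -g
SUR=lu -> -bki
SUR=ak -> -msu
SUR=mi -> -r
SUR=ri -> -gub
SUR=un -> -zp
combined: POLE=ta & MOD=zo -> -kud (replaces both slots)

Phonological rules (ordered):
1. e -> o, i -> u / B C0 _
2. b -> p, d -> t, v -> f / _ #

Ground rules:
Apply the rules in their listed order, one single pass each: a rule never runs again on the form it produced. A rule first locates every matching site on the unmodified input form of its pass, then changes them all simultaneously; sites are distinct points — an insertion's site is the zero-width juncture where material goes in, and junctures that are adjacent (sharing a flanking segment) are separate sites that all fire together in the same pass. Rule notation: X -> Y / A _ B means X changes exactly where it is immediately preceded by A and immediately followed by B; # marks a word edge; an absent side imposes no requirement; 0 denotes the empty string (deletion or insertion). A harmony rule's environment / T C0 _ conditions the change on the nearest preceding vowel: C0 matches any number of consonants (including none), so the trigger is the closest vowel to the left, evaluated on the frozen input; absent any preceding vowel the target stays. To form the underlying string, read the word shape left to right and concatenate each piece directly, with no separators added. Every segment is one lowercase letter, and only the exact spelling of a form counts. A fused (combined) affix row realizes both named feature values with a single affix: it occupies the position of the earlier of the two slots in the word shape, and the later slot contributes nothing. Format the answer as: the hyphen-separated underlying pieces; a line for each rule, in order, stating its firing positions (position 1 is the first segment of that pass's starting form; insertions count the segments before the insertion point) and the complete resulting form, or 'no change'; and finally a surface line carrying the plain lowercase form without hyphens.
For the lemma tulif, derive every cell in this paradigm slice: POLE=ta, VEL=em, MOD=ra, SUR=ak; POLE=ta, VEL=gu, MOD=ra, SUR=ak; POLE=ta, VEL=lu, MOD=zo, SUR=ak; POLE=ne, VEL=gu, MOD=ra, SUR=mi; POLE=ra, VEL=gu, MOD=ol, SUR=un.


cell POLE=ta, VEL=em, MOD=ra, SUR=ak:
underlying: tulif-o-msu-l-la
1. e -> o, i -> u / B C0 _: fires at position(s) 4: tulufomsulla
2. b -> p, d -> t, v -> f / _ #: no change
surface: tulufomsulla

cell POLE=ta, VEL=gu, MOD=ra, SUR=ak:
underlying: tulif-mu-msu-l-la
1. e -> o, i -> u / B C0 _: fires at position(s) 4: tulufmumsulla
2. b -> p, d -> t, v -> f / _ #: no change
surface: tulufmumsulla

cell POLE=ta, VEL=lu, MOD=zo, SUR=ak:
underlying: tulif-em-msu-kud
1. e -> o, i -> u / B C0 _: fires at position(s) 4: tulufemmsukud
2. b -> p, d -> t, v -> f / _ #: fires at position(s) 13: tulufemmsukut
surface: tulufemmsukut

cell POLE=ne, VEL=gu, MOD=ra, SUR=mi:
underlying: tulif-mu-r-us-la
1. e -> o, i -> u / B C0 _: fires at position(s) 4: tulufmurusla
2. b -> p, d -> t, v -> f / _ #: no change
surface: tulufmurusla

cell POLE=ra, VEL=gu, MOD=ol, SUR=un:
underlying: tulif-mu-zp-g-ge
1. e -> o, i -> u / B C0 _: fires at position(s) 4, 12: tulufmuzpggo
2. b -> p, d -> t, v -> f / _ #: no change
surface: tulufmuzpggo


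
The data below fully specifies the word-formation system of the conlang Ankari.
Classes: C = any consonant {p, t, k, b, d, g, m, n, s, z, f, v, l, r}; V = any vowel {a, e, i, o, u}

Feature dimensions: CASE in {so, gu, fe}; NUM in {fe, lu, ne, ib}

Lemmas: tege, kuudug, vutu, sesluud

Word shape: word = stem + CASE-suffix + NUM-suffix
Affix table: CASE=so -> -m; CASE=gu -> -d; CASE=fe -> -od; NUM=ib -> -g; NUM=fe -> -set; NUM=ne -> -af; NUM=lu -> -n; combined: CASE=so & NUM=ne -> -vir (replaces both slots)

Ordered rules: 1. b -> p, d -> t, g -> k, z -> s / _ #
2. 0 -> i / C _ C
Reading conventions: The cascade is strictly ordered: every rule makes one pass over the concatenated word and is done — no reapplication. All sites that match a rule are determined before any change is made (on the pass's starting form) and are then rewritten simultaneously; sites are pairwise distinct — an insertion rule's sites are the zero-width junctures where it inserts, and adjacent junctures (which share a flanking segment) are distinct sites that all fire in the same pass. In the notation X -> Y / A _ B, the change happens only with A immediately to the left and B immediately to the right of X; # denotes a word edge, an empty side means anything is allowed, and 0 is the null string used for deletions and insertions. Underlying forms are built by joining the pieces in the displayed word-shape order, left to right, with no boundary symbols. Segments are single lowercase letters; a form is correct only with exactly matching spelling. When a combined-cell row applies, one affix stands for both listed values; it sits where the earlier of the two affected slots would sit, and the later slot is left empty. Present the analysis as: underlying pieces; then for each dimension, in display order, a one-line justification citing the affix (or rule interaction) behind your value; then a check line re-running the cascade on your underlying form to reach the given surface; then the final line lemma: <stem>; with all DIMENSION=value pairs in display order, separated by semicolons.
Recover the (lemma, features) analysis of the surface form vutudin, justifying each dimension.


underlying: vutu-d-n
CASE=gu - signalled by the affix -d
NUM=lu - signalled by the affix -n
check: vutudn -> vutudn -> vutudin
lemma: vutu; CASE=gu; NUM=lu


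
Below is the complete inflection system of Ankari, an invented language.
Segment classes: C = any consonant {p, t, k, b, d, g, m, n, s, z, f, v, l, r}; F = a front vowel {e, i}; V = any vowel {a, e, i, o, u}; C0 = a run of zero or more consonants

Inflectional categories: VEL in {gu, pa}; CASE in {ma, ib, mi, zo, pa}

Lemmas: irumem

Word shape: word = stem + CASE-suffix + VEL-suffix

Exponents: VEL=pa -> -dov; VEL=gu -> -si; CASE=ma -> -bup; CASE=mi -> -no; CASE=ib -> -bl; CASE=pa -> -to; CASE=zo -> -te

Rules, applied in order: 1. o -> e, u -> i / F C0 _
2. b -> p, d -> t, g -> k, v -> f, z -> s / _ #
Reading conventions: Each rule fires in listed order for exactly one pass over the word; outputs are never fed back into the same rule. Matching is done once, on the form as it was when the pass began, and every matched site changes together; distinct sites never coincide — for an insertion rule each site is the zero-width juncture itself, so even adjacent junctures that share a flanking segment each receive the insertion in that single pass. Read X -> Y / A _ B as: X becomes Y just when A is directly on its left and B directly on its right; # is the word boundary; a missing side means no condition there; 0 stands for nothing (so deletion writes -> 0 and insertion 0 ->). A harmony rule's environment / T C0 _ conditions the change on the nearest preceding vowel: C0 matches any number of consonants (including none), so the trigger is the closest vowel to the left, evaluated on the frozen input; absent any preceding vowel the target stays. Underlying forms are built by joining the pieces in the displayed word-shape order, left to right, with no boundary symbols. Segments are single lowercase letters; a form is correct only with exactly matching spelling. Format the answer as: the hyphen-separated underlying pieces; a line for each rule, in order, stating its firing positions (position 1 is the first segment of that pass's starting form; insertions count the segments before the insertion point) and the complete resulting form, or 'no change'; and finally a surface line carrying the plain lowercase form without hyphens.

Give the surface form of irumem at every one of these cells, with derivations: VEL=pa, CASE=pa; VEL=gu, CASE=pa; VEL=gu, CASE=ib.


cell VEL=pa, CASE=pa:
underlying: irumem-to-dov
1. o -> e, u -> i / F C0 _: fires at position(s) 3, 8: irimemtedov
2. b -> p, d -> t, g -> k, v -> f, z -> s / _ #: fires at position(s) 11: irimemtedof
surface: irimemtedof

cell VEL=gu, CASE=pa:
underlying: irumem-to-si
1. o -> e, u -> i / F C0 _: fires at position(s) 3, 8: irimemtesi
2. b -> p, d -> t, g -> k, v -> f, z -> s / _ #: no change
surface: irimemtesi

cell VEL=gu, CASE=ib:
underlying: irumem-bl-si
1. o -> e, u -> i / F C0 _: fires at position(s) 3: irimemblsi
2. b -> p, d -> t, g -> k, v -> f, z -> s / _ #: no change
surface: irimemblsi


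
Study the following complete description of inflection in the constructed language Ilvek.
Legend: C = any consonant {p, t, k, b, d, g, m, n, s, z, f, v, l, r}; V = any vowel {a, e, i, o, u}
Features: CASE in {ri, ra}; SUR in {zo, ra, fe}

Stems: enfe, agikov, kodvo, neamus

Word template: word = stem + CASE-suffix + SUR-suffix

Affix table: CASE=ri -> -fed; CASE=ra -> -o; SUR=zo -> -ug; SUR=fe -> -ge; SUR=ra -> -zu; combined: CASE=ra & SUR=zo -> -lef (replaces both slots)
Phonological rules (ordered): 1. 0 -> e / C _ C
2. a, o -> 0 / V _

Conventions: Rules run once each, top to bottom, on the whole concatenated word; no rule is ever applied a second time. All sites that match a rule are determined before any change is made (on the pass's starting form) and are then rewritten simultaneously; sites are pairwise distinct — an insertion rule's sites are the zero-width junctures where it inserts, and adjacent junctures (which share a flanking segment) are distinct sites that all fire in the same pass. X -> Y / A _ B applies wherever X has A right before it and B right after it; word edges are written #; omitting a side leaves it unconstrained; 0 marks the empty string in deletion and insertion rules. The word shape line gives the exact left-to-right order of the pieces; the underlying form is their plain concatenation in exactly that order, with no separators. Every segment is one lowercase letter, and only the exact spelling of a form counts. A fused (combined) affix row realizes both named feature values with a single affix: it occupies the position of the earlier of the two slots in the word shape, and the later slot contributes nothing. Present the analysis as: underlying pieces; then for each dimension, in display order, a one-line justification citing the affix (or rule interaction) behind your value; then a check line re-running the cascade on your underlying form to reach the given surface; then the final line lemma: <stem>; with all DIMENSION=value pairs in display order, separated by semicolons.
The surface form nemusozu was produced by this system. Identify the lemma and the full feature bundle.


underlying: neamus-o-zu
CASE=ra - signalled by the affix -o
SUR=ra - signalled by the affix -zu
check: neamusozu -> neamusozu -> nemusozu
lemma: neamus; CASE=ra; SUR=ra


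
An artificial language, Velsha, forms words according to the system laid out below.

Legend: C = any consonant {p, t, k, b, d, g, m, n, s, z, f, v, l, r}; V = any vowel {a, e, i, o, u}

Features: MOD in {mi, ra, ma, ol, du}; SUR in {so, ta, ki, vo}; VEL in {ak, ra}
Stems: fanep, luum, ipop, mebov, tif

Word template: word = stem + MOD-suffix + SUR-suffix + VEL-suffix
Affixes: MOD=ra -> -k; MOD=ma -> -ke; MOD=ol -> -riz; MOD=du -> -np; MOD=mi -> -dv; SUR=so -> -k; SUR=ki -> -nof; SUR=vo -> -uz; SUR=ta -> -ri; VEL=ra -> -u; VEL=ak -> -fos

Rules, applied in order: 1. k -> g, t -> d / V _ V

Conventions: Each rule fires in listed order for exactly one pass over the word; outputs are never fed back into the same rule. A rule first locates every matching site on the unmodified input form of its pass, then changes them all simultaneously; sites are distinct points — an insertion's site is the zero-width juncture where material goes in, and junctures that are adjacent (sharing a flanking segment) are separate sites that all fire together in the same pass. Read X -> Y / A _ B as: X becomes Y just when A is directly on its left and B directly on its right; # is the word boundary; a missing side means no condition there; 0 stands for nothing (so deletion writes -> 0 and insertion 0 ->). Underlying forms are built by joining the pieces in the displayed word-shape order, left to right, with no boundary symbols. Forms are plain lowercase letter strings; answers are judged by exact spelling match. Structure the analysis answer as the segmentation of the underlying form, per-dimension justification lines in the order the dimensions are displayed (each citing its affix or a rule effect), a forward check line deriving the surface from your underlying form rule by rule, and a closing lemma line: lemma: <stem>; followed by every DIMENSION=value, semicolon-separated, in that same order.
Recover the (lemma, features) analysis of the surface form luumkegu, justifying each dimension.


underlying: luum-ke-k-u
MOD=ma - signalled by the affix -ke
SUR=so - signalled by the affix -k
VEL=ra - signalled by the affix -u
check: luumkeku -> luumkegu
lemma: luum; MOD=ma; SUR=so; VEL=ra


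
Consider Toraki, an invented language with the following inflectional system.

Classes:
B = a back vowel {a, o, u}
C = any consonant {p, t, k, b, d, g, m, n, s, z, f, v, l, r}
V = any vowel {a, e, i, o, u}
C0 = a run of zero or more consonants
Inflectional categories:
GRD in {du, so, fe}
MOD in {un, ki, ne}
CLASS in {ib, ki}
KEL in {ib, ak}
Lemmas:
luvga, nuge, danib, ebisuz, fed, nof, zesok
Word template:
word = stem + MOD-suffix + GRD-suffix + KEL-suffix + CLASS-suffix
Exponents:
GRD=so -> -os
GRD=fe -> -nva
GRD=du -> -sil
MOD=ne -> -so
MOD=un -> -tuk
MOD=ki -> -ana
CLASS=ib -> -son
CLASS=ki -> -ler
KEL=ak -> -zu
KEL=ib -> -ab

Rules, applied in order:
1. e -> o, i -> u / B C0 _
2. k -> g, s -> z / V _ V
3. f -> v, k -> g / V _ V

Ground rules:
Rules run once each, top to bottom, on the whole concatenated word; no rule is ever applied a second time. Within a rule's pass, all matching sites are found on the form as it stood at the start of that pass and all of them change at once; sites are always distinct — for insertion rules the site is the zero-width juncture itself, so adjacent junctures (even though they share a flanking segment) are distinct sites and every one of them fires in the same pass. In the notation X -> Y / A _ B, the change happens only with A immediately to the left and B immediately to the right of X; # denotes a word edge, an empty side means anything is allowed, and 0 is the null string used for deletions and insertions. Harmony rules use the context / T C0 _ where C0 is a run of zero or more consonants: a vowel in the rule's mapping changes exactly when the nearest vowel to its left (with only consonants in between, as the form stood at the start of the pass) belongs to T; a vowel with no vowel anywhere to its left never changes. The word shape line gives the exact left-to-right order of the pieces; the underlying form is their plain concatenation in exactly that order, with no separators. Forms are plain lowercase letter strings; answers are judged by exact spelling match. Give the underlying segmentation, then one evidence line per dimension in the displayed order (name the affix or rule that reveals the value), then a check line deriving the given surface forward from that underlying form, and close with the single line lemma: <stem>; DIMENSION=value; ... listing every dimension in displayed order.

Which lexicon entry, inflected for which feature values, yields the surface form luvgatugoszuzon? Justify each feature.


underlying: luvga-tuk-os-zu-son
GRD=so - signalled by the affix -os
MOD=un - signalled by the affix -tuk
CLASS=ib - signalled by the affix -son
KEL=ak - signalled by the affix -zu
check: luvgatukoszuson -> luvgatukoszuson -> luvgatugoszuzon -> luvgatugoszuzon
lemma: luvga; GRD=so; MOD=un; CLASS=ib; KEL=ak


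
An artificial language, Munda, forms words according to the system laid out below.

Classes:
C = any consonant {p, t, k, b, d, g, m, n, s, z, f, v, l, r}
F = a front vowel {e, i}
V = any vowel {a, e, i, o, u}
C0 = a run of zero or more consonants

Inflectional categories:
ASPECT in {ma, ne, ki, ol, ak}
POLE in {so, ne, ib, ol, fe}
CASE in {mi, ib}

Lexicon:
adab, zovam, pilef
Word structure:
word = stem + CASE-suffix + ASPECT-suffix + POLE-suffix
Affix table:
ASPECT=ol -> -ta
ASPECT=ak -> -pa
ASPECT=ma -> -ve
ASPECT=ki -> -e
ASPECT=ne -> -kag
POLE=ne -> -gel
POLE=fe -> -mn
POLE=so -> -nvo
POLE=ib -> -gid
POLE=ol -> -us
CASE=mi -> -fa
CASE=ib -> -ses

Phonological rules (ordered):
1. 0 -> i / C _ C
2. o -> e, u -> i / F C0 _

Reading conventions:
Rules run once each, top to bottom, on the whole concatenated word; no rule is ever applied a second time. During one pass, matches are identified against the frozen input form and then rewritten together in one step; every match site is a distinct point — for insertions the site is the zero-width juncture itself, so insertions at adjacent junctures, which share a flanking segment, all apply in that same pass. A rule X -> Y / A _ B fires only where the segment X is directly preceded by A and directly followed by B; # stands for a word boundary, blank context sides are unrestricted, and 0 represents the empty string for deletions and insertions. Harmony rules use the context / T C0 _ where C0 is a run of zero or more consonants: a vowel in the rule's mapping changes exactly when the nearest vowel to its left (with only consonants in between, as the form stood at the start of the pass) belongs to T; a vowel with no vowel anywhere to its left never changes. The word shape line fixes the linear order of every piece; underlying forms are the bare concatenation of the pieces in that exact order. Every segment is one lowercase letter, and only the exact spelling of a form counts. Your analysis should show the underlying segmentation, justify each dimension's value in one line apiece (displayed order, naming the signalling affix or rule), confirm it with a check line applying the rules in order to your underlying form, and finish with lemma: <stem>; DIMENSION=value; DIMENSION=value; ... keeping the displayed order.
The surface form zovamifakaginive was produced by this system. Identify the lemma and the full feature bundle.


underlying: zovam-fa-kag-nvo
ASPECT=ne - signalled by the affix -kag
POLE=so - signalled by the affix -nvo
CASE=mi - signalled by the affix -fa
check: zovamfakagnvo -> zovamifakaginivo -> zovamifakaginive
lemma: zovam; ASPECT=ne; POLE=so; CASE=mi


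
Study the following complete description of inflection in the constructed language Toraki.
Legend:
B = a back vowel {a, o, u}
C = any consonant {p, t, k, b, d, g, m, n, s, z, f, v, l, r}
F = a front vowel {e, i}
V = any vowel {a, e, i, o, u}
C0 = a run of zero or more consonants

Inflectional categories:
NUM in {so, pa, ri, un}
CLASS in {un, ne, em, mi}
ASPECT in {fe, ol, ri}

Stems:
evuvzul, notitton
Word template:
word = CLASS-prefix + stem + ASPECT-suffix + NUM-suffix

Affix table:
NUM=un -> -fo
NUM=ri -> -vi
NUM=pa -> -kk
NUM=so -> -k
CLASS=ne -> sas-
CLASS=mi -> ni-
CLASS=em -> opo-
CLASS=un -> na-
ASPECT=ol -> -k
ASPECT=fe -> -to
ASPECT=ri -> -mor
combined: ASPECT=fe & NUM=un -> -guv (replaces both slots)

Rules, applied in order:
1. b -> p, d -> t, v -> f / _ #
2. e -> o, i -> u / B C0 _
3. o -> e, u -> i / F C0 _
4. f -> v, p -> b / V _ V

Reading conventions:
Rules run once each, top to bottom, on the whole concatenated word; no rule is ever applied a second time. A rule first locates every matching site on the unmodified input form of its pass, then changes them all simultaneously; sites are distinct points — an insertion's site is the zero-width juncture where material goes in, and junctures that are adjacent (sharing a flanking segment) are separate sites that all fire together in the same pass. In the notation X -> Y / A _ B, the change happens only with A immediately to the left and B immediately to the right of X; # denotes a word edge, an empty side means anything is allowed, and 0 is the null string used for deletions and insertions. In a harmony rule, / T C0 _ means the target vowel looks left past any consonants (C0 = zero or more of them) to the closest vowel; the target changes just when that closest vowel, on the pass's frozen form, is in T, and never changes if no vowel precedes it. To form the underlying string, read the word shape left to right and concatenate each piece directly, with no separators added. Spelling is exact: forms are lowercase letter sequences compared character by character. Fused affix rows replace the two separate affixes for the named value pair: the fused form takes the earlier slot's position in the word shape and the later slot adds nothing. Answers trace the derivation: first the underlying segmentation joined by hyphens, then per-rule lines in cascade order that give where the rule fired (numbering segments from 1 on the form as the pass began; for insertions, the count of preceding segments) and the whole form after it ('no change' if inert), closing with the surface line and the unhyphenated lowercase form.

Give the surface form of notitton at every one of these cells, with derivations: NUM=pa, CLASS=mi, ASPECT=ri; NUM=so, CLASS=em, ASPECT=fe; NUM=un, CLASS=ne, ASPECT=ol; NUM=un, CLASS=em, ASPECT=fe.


cell NUM=pa, CLASS=mi, ASPECT=ri:
underlying: ni-notitton-mor-kk
1. b -> p, d -> t, v -> f / _ #: no change
2. e -> o, i -> u / B C0 _: fires at position(s) 6: ninotuttonmorkk
3. o -> e, u -> i / F C0 _: fires at position(s) 4: ninetuttonmorkk
4. f -> v, p -> b / V _ V: no change
surface: ninetuttonmorkk

cell NUM=so, CLASS=em, ASPECT=fe:
underlying: opo-notitton-to-k
1. b -> p, d -> t, v -> f / _ #: no change
2. e -> o, i -> u / B C0 _: fires at position(s) 7: oponotuttontok
3. o -> e, u -> i / F C0 _: no change
4. f -> v, p -> b / V _ V: fires at position(s) 2: obonotuttontok
surface: obonotuttontok

cell NUM=un, CLASS=ne, ASPECT=ol:
underlying: sas-notitton-k-fo
1. b -> p, d -> t, v -> f / _ #: no change
2. e -> o, i -> u / B C0 _: fires at position(s) 7: sasnotuttonkfo
3. o -> e, u -> i / F C0 _: no change
4. f -> v, p -> b / V _ V: no change
surface: sasnotuttonkfo

cell NUM=un, CLASS=em, ASPECT=fe:
underlying: opo-notitton-guv
1. b -> p, d -> t, v -> f / _ #: fires at position(s) 14: oponotittonguf
2. e -> o, i -> u / B C0 _: fires at position(s) 7: oponotuttonguf
3. o -> e, u -> i / F C0 _: no change
4. f -> v, p -> b / V _ V: fires at position(s) 2: obonotuttonguf
surface: obonotuttonguf
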